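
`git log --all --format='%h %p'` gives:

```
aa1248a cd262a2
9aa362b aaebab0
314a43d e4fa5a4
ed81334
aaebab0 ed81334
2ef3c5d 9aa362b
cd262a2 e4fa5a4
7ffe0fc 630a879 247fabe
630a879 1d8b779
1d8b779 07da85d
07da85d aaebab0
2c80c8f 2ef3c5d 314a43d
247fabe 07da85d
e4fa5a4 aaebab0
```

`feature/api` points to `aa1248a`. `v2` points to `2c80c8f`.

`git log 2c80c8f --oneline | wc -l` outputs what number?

Walking parent pointers from 2c80c8f: reachable set = {2c80c8f, 2ef3c5d, 314a43d, 9aa362b, aaebab0, e4fa5a4, ed81334}.
That is 7 commits.

7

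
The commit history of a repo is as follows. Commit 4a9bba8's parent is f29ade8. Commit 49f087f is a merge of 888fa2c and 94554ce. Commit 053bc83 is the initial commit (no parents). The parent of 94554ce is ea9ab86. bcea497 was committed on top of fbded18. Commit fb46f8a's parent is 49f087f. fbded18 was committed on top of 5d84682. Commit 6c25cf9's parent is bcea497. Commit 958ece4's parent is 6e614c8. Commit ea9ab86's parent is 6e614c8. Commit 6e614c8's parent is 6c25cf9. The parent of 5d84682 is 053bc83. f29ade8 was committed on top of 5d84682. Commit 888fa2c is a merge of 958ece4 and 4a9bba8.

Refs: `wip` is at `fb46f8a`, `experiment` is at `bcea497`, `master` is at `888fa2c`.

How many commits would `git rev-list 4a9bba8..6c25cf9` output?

3

Reachable from 6c25cf9: {053bc83, 5d84682, 6c25cf9, bcea497, fbded18}.
Reachable from 4a9bba8: {053bc83, 4a9bba8, 5d84682, f29ade8}.
In 6c25cf9's history but not 4a9bba8's: {6c25cf9, bcea497, fbded18} — 3 commits.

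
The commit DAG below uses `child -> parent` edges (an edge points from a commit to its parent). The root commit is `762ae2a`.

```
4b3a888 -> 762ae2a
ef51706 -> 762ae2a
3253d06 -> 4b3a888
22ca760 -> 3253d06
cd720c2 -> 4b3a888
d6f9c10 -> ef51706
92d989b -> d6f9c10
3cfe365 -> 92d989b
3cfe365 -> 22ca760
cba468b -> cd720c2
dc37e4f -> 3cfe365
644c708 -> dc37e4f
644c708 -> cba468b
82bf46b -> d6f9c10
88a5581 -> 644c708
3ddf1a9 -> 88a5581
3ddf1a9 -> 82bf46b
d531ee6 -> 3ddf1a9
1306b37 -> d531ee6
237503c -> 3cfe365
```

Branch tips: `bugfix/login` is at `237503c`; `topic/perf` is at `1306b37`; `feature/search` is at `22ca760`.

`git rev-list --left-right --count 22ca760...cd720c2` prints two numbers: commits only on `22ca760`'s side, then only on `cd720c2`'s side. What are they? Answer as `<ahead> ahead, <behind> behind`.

2 ahead, 1 behind

Reachable from 22ca760: {22ca760, 3253d06, 4b3a888, 762ae2a}.
Reachable from cd720c2: {4b3a888, 762ae2a, cd720c2}.
Only in 22ca760's history (ahead): {22ca760, 3253d06} — 2.
Only in cd720c2's history (behind): {cd720c2} — 1.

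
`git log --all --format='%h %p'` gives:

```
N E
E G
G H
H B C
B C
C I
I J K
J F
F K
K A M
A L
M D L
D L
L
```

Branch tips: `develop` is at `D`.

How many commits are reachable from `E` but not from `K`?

8

Reachable from E: {A, B, C, D, E, F, G, H, I, J, K, L, M}.
Reachable from K: {A, D, K, L, M}.
In E's history but not K's: {B, C, E, F, G, H, I, J} — 8 commits.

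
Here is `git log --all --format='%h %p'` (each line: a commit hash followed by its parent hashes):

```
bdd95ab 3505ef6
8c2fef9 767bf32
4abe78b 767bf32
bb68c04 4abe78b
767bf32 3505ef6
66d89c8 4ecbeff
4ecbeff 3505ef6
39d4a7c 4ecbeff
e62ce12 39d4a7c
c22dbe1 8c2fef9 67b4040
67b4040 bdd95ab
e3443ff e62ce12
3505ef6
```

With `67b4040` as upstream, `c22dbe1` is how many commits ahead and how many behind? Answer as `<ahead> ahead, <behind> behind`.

Reachable from c22dbe1: {3505ef6, 67b4040, 767bf32, 8c2fef9, bdd95ab, c22dbe1}.
Reachable from 67b4040: {3505ef6, 67b4040, bdd95ab}.
Only in c22dbe1's history (ahead): {767bf32, 8c2fef9, c22dbe1} — 3.
Only in 67b4040's history (behind): {} — 0.

3 ahead, 0 behind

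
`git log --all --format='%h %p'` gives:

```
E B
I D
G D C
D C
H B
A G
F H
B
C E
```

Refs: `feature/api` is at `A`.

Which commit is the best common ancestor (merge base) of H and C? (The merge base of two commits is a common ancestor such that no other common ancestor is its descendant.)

Ancestors of H: {B, H}.
Ancestors of C: {B, C, E}.
Common ancestors: {B}.
The only common ancestor is B, so it is the merge base.

B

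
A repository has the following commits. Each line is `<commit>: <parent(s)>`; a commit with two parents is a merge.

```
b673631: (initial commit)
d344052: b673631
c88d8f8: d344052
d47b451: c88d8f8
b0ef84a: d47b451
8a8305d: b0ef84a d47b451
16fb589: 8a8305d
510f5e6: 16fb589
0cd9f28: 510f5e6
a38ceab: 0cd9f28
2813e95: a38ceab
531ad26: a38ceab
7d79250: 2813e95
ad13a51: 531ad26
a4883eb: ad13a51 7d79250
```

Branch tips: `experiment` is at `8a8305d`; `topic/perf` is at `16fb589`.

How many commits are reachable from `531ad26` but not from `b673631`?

Reachable from 531ad26: {0cd9f28, 16fb589, 510f5e6, 531ad26, 8a8305d, a38ceab, b0ef84a, b673631, c88d8f8, d344052, d47b451}.
Reachable from b673631: {b673631}.
In 531ad26's history but not b673631's: {0cd9f28, 16fb589, 510f5e6, 531ad26, 8a8305d, a38ceab, b0ef84a, c88d8f8, d344052, d47b451} — 10 commits.

10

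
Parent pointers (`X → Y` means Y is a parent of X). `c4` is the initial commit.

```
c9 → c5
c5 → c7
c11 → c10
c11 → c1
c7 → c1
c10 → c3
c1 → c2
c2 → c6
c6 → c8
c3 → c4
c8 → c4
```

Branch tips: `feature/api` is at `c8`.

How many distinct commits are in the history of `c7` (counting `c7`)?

Walking parent pointers from c7: reachable set = {c1, c2, c4, c6, c7, c8}.
That is 6 commits.

6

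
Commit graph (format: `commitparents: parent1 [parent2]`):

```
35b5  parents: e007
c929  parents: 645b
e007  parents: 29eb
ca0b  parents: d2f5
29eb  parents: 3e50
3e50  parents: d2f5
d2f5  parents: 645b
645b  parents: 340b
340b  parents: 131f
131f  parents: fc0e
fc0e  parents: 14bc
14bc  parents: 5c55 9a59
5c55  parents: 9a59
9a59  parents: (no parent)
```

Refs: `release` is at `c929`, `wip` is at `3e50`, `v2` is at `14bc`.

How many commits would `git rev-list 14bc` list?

Walking parent pointers from 14bc: reachable set = {14bc, 5c55, 9a59}.
That is 3 commits.

3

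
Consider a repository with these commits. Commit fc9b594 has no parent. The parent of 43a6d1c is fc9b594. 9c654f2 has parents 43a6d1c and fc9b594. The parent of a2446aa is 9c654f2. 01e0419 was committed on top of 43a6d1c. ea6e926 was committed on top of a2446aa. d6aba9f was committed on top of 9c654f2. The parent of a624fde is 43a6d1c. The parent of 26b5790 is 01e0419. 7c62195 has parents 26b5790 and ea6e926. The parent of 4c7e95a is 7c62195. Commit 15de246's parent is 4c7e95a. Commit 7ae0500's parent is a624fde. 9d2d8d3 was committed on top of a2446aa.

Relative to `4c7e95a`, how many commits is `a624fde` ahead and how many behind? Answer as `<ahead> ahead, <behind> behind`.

1 ahead, 7 behind

Reachable from a624fde: {43a6d1c, a624fde, fc9b594}.
Reachable from 4c7e95a: {01e0419, 26b5790, 43a6d1c, 4c7e95a, 7c62195, 9c654f2, a2446aa, ea6e926, fc9b594}.
Only in a624fde's history (ahead): {a624fde} — 1.
Only in 4c7e95a's history (behind): {01e0419, 26b5790, 4c7e95a, 7c62195, 9c654f2, a2446aa, ea6e926} — 7.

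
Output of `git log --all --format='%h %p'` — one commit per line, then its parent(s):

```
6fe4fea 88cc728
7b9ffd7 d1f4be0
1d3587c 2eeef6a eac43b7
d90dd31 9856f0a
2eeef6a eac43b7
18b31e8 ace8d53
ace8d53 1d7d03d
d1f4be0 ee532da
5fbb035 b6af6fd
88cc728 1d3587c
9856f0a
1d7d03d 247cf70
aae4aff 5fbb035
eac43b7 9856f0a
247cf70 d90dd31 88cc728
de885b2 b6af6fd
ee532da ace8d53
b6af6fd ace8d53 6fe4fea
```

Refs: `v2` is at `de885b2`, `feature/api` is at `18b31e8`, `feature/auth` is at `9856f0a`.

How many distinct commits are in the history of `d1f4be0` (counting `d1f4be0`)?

Walking parent pointers from d1f4be0: reachable set = {1d3587c, 1d7d03d, 247cf70, 2eeef6a, 88cc728, 9856f0a, ace8d53, d1f4be0, d90dd31, eac43b7, ee532da}.
That is 11 commits.

11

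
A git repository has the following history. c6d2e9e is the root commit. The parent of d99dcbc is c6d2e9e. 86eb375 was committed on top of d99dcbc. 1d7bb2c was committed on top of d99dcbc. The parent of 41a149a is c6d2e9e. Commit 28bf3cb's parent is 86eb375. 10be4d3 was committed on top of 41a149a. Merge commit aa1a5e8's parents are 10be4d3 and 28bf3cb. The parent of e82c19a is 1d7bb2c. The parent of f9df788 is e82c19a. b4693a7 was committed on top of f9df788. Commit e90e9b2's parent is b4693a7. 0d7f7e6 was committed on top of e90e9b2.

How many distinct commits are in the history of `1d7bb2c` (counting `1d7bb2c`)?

3

Walking parent pointers from 1d7bb2c: reachable set = {1d7bb2c, c6d2e9e, d99dcbc}.
That is 3 commits.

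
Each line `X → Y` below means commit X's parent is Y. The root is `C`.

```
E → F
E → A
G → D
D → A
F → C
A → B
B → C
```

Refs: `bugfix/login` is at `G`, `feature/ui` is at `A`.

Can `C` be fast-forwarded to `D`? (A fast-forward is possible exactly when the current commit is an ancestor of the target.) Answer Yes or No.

A fast-forward from C to D is possible iff C is an ancestor of D.
Ancestors of D: {A, B, C, D}.
C is among them, so fast-forward is possible.

Yes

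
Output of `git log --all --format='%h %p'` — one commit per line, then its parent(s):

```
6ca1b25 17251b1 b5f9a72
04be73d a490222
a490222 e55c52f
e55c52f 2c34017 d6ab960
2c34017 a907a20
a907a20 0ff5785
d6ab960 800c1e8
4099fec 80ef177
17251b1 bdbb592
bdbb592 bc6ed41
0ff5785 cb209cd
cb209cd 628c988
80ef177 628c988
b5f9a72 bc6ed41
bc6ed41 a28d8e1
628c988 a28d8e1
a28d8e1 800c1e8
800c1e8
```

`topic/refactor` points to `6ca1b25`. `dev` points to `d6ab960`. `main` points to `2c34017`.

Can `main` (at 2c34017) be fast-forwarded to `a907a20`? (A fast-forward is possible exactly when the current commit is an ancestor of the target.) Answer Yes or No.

A fast-forward from 2c34017 to a907a20 is possible iff 2c34017 is an ancestor of a907a20.
Ancestors of a907a20: {0ff5785, 628c988, 800c1e8, a28d8e1, a907a20, cb209cd}.
2c34017 is not among them, so fast-forward is not possible.

No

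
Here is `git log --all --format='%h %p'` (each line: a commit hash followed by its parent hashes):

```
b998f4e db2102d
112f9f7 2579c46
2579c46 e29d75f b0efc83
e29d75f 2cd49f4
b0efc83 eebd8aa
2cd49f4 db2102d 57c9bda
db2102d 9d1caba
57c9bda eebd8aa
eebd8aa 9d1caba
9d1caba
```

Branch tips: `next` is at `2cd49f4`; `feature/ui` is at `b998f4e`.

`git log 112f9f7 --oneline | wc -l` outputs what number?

Walking parent pointers from 112f9f7: reachable set = {112f9f7, 2579c46, 2cd49f4, 57c9bda, 9d1caba, b0efc83, db2102d, e29d75f, eebd8aa}.
That is 9 commits.

9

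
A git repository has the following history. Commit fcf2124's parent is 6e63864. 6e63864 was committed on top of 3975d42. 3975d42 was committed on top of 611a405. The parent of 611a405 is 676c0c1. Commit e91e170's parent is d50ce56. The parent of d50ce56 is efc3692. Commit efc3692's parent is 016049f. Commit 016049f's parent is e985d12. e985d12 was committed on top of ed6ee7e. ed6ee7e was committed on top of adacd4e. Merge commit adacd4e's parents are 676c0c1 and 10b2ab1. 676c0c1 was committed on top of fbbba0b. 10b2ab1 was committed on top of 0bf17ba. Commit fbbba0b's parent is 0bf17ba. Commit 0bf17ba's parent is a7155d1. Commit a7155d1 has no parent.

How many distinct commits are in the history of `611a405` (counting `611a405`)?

5

Walking parent pointers from 611a405: reachable set = {0bf17ba, 611a405, 676c0c1, a7155d1, fbbba0b}.
That is 5 commits.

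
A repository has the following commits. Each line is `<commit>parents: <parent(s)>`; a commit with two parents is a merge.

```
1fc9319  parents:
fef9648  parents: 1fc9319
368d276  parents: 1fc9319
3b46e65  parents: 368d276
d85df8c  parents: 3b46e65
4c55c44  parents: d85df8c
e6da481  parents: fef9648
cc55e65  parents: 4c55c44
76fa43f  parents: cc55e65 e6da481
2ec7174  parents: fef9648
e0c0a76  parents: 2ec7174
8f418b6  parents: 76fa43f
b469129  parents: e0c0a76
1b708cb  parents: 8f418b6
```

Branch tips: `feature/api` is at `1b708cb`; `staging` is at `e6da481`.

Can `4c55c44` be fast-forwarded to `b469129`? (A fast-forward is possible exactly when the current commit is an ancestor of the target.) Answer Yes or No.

No

A fast-forward from 4c55c44 to b469129 is possible iff 4c55c44 is an ancestor of b469129.
Ancestors of b469129: {1fc9319, 2ec7174, b469129, e0c0a76, fef9648}.
4c55c44 is not among them, so fast-forward is not possible.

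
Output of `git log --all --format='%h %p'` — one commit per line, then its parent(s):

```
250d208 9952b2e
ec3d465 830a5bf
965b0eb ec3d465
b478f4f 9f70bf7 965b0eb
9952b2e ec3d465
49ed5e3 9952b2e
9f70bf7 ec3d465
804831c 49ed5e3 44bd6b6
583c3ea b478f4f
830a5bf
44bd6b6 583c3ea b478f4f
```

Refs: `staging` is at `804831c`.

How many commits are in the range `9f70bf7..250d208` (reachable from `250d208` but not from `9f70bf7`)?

Reachable from 250d208: {250d208, 830a5bf, 9952b2e, ec3d465}.
Reachable from 9f70bf7: {830a5bf, 9f70bf7, ec3d465}.
In 250d208's history but not 9f70bf7's: {250d208, 9952b2e} — 2 commits.

2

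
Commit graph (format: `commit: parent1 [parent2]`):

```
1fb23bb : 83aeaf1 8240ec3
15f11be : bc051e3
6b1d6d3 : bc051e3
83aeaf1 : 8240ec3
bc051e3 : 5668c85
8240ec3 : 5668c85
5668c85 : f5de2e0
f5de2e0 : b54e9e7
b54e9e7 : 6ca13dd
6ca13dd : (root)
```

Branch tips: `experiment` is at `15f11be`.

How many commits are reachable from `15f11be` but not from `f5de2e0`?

3

Reachable from 15f11be: {15f11be, 5668c85, 6ca13dd, b54e9e7, bc051e3, f5de2e0}.
Reachable from f5de2e0: {6ca13dd, b54e9e7, f5de2e0}.
In 15f11be's history but not f5de2e0's: {15f11be, 5668c85, bc051e3} — 3 commits.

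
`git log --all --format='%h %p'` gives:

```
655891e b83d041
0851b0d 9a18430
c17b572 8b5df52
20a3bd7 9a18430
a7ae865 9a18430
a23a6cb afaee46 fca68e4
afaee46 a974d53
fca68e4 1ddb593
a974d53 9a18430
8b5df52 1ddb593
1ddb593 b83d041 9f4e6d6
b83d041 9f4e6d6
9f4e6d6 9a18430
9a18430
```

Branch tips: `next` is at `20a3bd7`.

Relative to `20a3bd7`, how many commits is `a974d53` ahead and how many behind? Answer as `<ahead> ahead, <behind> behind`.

Reachable from a974d53: {9a18430, a974d53}.
Reachable from 20a3bd7: {20a3bd7, 9a18430}.
Only in a974d53's history (ahead): {a974d53} — 1.
Only in 20a3bd7's history (behind): {20a3bd7} — 1.

1 ahead, 1 behind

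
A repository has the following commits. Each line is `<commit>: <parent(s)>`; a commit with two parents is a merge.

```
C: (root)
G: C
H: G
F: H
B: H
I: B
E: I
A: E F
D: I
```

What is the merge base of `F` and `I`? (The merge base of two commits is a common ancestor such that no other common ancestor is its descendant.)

H

Ancestors of F: {C, F, G, H}.
Ancestors of I: {B, C, G, H, I}.
Common ancestors: {C, G, H}.
Among these, H is not an ancestor of any other common ancestor — it is the merge base.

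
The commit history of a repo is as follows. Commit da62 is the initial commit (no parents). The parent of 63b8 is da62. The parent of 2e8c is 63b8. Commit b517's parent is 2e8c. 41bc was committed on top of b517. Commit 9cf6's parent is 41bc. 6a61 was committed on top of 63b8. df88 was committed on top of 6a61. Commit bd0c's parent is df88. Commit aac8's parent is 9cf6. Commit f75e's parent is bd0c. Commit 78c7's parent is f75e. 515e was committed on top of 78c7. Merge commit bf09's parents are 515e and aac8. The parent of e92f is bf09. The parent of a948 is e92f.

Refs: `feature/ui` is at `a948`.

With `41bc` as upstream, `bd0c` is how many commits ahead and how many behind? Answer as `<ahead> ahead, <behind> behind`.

3 ahead, 3 behind

Reachable from bd0c: {63b8, 6a61, bd0c, da62, df88}.
Reachable from 41bc: {2e8c, 41bc, 63b8, b517, da62}.
Only in bd0c's history (ahead): {6a61, bd0c, df88} — 3.
Only in 41bc's history (behind): {2e8c, 41bc, b517} — 3.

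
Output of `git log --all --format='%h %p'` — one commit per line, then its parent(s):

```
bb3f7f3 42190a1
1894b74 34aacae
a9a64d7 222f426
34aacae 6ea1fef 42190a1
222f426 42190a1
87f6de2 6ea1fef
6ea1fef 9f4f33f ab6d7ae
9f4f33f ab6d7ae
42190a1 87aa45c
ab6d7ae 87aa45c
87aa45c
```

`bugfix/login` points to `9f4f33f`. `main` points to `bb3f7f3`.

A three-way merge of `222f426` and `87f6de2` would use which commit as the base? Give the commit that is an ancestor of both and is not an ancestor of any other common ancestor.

87aa45c

Ancestors of 222f426: {222f426, 42190a1, 87aa45c}.
Ancestors of 87f6de2: {6ea1fef, 87aa45c, 87f6de2, 9f4f33f, ab6d7ae}.
Common ancestors: {87aa45c}.
The only common ancestor is 87aa45c, so it is the merge base.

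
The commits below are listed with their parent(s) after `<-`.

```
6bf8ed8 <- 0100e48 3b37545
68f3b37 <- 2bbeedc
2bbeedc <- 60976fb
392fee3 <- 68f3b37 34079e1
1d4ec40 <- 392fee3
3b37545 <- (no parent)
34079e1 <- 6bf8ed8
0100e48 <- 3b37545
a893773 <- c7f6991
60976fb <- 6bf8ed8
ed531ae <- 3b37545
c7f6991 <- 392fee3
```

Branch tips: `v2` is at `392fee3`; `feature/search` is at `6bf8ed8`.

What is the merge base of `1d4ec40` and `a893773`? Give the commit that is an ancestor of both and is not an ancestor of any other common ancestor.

Ancestors of 1d4ec40: {0100e48, 1d4ec40, 2bbeedc, 34079e1, 392fee3, 3b37545, 60976fb, 68f3b37, 6bf8ed8}.
Ancestors of a893773: {0100e48, 2bbeedc, 34079e1, 392fee3, 3b37545, 60976fb, 68f3b37, 6bf8ed8, a893773, c7f6991}.
Common ancestors: {0100e48, 2bbeedc, 34079e1, 392fee3, 3b37545, 60976fb, 68f3b37, 6bf8ed8}.
Among these, 392fee3 is not an ancestor of any other common ancestor — it is the merge base.

392fee3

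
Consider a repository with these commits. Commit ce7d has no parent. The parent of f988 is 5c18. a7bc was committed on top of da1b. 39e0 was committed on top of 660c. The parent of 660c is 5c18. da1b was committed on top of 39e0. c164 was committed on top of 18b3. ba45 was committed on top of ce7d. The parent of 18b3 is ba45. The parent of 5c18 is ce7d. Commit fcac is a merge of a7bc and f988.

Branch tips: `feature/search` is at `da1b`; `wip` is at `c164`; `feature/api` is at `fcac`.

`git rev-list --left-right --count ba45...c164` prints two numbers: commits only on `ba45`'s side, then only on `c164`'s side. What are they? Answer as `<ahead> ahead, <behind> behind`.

0 ahead, 2 behind

Reachable from ba45: {ba45, ce7d}.
Reachable from c164: {18b3, ba45, c164, ce7d}.
Only in ba45's history (ahead): {} — 0.
Only in c164's history (behind): {18b3, c164} — 2.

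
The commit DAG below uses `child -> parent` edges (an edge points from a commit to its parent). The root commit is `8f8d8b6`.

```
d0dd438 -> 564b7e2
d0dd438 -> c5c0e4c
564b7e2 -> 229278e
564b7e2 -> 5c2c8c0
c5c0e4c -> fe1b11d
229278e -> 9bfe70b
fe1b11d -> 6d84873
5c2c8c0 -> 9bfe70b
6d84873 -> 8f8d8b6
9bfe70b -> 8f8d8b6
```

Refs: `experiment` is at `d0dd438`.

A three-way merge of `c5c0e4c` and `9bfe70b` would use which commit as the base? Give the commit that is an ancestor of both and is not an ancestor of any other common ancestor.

8f8d8b6

Ancestors of c5c0e4c: {6d84873, 8f8d8b6, c5c0e4c, fe1b11d}.
Ancestors of 9bfe70b: {8f8d8b6, 9bfe70b}.
Common ancestors: {8f8d8b6}.
The only common ancestor is 8f8d8b6, so it is the merge base.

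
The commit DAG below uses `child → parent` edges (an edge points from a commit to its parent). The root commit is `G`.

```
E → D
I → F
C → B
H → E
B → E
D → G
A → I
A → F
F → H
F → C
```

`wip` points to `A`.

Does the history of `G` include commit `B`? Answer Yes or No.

Ancestors of G: {G}.
B is not in that set, so it is not an ancestor of G.

No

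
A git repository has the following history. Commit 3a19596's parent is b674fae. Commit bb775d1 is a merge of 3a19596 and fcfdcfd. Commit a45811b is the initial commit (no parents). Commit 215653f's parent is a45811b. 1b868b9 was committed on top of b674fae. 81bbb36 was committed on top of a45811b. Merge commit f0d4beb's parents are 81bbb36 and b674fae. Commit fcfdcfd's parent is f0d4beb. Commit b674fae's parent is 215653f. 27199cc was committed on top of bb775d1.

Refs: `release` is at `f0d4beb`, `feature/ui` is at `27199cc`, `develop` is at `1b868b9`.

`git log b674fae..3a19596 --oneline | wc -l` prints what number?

Reachable from 3a19596: {215653f, 3a19596, a45811b, b674fae}.
Reachable from b674fae: {215653f, a45811b, b674fae}.
In 3a19596's history but not b674fae's: {3a19596} — 1 commit.

1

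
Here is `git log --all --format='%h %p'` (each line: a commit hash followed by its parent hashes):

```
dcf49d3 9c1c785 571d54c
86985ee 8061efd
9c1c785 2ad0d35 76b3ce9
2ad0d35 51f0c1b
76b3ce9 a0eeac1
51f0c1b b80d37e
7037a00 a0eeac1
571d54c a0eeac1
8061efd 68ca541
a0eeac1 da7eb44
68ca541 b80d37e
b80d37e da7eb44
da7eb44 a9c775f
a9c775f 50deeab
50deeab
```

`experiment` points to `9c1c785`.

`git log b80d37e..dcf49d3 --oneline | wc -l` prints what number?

Reachable from dcf49d3: {2ad0d35, 50deeab, 51f0c1b, 571d54c, 76b3ce9, 9c1c785, a0eeac1, a9c775f, b80d37e, da7eb44, dcf49d3}.
Reachable from b80d37e: {50deeab, a9c775f, b80d37e, da7eb44}.
In dcf49d3's history but not b80d37e's: {2ad0d35, 51f0c1b, 571d54c, 76b3ce9, 9c1c785, a0eeac1, dcf49d3} — 7 commits.

7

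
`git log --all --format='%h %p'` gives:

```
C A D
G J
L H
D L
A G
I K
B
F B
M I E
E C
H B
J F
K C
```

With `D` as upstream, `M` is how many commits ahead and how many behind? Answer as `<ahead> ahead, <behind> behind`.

9 ahead, 0 behind

Reachable from M: {A, B, C, D, E, F, G, H, I, J, K, L, M}.
Reachable from D: {B, D, H, L}.
Only in M's history (ahead): {A, C, E, F, G, I, J, K, M} — 9.
Only in D's history (behind): {} — 0.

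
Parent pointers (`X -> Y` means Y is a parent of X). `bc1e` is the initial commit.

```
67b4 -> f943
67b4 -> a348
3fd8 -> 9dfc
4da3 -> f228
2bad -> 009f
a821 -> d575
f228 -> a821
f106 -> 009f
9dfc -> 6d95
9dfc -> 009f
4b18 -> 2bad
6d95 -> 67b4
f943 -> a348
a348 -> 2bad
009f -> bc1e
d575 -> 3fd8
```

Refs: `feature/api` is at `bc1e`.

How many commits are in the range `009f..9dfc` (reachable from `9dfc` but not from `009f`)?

Reachable from 9dfc: {009f, 2bad, 67b4, 6d95, 9dfc, a348, bc1e, f943}.
Reachable from 009f: {009f, bc1e}.
In 9dfc's history but not 009f's: {2bad, 67b4, 6d95, 9dfc, a348, f943} — 6 commits.

6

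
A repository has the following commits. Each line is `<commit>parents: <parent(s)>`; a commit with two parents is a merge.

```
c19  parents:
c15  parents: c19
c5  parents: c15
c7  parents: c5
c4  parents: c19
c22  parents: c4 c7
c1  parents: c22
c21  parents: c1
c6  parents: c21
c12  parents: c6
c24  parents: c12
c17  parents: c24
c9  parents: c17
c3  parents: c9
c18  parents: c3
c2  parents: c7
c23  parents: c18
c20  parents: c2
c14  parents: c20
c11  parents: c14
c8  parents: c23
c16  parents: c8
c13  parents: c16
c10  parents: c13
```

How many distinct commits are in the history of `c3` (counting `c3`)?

Walking parent pointers from c3: reachable set = {c1, c12, c15, c17, c19, c21, c22, c24, c3, c4, c5, c6, c7, c9}.
That is 14 commits.

14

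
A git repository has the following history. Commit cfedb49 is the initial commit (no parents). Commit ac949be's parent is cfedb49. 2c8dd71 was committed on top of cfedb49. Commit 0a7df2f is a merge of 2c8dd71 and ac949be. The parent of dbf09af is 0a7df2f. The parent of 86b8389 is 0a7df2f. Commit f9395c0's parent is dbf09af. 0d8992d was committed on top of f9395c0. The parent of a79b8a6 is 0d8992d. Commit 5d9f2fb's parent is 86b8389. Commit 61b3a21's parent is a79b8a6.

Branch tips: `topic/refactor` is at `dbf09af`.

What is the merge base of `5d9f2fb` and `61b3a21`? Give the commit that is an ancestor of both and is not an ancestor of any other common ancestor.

Ancestors of 5d9f2fb: {0a7df2f, 2c8dd71, 5d9f2fb, 86b8389, ac949be, cfedb49}.
Ancestors of 61b3a21: {0a7df2f, 0d8992d, 2c8dd71, 61b3a21, a79b8a6, ac949be, cfedb49, dbf09af, f9395c0}.
Common ancestors: {0a7df2f, 2c8dd71, ac949be, cfedb49}.
Among these, 0a7df2f is not an ancestor of any other common ancestor — it is the merge base.

0a7df2f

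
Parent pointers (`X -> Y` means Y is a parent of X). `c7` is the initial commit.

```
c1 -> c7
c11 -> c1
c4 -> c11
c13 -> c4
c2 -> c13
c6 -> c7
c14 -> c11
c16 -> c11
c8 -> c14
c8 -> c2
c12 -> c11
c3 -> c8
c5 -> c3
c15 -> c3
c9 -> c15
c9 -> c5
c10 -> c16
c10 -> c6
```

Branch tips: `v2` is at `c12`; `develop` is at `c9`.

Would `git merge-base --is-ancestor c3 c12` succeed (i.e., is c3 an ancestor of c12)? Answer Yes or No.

No

Ancestors of c12: {c1, c11, c12, c7}.
c3 is not in that set, so it is not an ancestor of c12.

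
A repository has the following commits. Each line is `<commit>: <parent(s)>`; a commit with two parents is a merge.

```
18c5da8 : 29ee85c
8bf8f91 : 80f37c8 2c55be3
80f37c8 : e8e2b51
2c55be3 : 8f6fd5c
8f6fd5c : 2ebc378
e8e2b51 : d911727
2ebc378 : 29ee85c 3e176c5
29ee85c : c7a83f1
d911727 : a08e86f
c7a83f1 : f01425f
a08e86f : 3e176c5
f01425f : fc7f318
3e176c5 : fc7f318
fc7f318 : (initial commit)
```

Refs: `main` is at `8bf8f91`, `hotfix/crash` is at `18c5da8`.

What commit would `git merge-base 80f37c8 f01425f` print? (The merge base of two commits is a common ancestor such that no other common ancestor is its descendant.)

Ancestors of 80f37c8: {3e176c5, 80f37c8, a08e86f, d911727, e8e2b51, fc7f318}.
Ancestors of f01425f: {f01425f, fc7f318}.
Common ancestors: {fc7f318}.
The only common ancestor is fc7f318, so it is the merge base.

fc7f318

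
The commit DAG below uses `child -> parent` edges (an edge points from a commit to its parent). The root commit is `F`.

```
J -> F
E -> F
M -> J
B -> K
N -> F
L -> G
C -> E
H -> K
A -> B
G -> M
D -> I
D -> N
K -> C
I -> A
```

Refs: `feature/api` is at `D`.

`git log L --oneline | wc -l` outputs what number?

5

Walking parent pointers from L: reachable set = {F, G, J, L, M}.
That is 5 commits.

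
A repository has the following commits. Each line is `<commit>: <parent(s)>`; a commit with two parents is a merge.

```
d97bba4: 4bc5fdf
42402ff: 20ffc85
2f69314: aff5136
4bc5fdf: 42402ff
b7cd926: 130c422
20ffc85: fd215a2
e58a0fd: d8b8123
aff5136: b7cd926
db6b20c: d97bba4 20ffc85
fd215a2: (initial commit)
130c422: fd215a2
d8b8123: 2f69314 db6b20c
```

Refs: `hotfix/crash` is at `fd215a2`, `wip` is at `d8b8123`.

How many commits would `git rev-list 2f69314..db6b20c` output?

5

Reachable from db6b20c: {20ffc85, 42402ff, 4bc5fdf, d97bba4, db6b20c, fd215a2}.
Reachable from 2f69314: {130c422, 2f69314, aff5136, b7cd926, fd215a2}.
In db6b20c's history but not 2f69314's: {20ffc85, 42402ff, 4bc5fdf, d97bba4, db6b20c} — 5 commits.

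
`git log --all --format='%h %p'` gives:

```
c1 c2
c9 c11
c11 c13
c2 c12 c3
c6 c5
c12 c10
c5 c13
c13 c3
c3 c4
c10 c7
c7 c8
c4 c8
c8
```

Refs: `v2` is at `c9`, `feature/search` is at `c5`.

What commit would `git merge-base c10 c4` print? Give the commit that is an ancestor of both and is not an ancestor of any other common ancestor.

Ancestors of c10: {c10, c7, c8}.
Ancestors of c4: {c4, c8}.
Common ancestors: {c8}.
The only common ancestor is c8, so it is the merge base.

c8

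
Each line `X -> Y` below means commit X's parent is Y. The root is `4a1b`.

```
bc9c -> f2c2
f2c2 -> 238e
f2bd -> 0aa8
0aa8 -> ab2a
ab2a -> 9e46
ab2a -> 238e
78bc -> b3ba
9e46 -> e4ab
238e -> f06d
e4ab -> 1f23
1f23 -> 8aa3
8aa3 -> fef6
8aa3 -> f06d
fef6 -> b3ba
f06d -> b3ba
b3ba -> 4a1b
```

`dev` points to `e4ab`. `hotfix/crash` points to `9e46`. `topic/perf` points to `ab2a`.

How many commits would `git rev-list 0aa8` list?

Walking parent pointers from 0aa8: reachable set = {0aa8, 1f23, 238e, 4a1b, 8aa3, 9e46, ab2a, b3ba, e4ab, f06d, fef6}.
That is 11 commits.

11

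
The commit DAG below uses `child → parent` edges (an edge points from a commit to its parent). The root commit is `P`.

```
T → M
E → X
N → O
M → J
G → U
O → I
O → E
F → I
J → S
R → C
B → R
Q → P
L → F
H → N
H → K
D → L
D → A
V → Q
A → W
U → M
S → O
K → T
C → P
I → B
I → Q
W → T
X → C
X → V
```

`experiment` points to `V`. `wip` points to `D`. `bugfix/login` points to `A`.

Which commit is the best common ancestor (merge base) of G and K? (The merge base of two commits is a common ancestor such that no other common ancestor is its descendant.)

Ancestors of G: {B, C, E, G, I, J, M, O, P, Q, R, S, U, V, X}.
Ancestors of K: {B, C, E, I, J, K, M, O, P, Q, R, S, T, V, X}.
Common ancestors: {B, C, E, I, J, M, O, P, Q, R, S, V, X}.
Among these, M is not an ancestor of any other common ancestor — it is the merge base.

M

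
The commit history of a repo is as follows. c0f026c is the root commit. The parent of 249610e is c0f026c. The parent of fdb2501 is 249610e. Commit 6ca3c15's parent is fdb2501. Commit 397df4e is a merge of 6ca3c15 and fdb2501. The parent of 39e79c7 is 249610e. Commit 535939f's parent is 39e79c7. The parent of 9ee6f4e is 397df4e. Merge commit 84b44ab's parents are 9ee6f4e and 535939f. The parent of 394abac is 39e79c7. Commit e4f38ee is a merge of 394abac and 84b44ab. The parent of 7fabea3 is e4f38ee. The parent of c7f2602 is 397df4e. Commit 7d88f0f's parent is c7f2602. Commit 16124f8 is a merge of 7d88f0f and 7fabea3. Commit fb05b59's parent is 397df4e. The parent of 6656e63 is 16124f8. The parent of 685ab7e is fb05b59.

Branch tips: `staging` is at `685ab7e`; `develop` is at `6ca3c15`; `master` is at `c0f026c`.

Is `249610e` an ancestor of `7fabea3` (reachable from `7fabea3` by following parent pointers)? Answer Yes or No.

Ancestors of 7fabea3 (commits reachable by following parents): {249610e, 394abac, 397df4e, 39e79c7, 535939f, 6ca3c15, 7fabea3, 84b44ab, 9ee6f4e, c0f026c, e4f38ee, fdb2501}.
249610e is in that set, so it is an ancestor of 7fabea3.

Yes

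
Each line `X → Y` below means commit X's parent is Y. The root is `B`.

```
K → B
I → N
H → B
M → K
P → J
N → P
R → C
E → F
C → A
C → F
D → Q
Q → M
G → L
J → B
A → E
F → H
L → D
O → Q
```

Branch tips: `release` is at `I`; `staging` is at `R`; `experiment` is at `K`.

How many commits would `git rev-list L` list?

6

Walking parent pointers from L: reachable set = {B, D, K, L, M, Q}.
That is 6 commits.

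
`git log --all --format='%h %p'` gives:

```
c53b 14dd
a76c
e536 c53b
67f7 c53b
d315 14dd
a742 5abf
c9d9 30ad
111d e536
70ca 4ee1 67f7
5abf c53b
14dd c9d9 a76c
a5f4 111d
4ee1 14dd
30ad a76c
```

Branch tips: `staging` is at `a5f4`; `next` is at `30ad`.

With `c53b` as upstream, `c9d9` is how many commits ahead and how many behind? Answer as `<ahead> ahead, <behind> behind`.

0 ahead, 2 behind

Reachable from c9d9: {30ad, a76c, c9d9}.
Reachable from c53b: {14dd, 30ad, a76c, c53b, c9d9}.
Only in c9d9's history (ahead): {} — 0.
Only in c53b's history (behind): {14dd, c53b} — 2.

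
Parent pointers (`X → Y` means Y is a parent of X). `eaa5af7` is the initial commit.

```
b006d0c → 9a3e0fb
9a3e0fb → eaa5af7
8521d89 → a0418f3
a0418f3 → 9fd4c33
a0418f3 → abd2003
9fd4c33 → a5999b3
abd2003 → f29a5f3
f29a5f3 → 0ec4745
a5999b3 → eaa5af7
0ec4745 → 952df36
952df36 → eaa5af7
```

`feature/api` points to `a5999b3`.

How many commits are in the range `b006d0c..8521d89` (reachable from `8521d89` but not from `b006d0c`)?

Reachable from 8521d89: {0ec4745, 8521d89, 952df36, 9fd4c33, a0418f3, a5999b3, abd2003, eaa5af7, f29a5f3}.
Reachable from b006d0c: {9a3e0fb, b006d0c, eaa5af7}.
In 8521d89's history but not b006d0c's: {0ec4745, 8521d89, 952df36, 9fd4c33, a0418f3, a5999b3, abd2003, f29a5f3} — 8 commits.

8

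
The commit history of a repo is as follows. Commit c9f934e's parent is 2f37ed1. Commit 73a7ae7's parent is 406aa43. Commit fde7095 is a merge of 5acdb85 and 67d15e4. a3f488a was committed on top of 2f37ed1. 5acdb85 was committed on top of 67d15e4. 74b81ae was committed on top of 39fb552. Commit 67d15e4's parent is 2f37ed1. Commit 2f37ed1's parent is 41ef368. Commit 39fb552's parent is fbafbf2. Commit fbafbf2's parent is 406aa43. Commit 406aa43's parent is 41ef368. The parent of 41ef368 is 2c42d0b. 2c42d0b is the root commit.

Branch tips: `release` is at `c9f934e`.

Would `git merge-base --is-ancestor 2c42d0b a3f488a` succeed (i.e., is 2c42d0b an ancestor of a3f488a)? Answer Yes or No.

Ancestors of a3f488a (commits reachable by following parents): {2c42d0b, 2f37ed1, 41ef368, a3f488a}.
2c42d0b is in that set, so it is an ancestor of a3f488a.

Yes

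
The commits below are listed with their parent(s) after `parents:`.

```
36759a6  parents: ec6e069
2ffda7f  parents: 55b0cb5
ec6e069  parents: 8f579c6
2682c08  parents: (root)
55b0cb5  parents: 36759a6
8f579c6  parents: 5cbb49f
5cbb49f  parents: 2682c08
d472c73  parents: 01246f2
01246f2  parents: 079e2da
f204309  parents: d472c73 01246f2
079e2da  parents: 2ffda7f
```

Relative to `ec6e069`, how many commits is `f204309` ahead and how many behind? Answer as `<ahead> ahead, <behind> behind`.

7 ahead, 0 behind

Reachable from f204309: {01246f2, 079e2da, 2682c08, 2ffda7f, 36759a6, 55b0cb5, 5cbb49f, 8f579c6, d472c73, ec6e069, f204309}.
Reachable from ec6e069: {2682c08, 5cbb49f, 8f579c6, ec6e069}.
Only in f204309's history (ahead): {01246f2, 079e2da, 2ffda7f, 36759a6, 55b0cb5, d472c73, f204309} — 7.
Only in ec6e069's history (behind): {} — 0.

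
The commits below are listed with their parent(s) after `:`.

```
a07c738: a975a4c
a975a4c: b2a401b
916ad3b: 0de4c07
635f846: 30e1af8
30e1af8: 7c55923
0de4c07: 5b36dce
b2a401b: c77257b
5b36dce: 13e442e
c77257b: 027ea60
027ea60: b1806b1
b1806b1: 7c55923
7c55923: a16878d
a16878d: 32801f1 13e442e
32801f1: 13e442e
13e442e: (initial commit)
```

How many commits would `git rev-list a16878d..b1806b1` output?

2

Reachable from b1806b1: {13e442e, 32801f1, 7c55923, a16878d, b1806b1}.
Reachable from a16878d: {13e442e, 32801f1, a16878d}.
In b1806b1's history but not a16878d's: {7c55923, b1806b1} — 2 commits.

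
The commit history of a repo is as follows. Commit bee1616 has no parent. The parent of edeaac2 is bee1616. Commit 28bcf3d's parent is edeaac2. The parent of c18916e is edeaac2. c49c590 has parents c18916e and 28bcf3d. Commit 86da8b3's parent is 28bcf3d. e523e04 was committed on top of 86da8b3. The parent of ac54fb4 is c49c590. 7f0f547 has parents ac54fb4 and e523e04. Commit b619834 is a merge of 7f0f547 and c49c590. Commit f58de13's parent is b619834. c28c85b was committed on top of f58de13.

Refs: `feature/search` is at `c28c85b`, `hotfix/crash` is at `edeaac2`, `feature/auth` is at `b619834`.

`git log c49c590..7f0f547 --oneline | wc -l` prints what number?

Reachable from 7f0f547: {28bcf3d, 7f0f547, 86da8b3, ac54fb4, bee1616, c18916e, c49c590, e523e04, edeaac2}.
Reachable from c49c590: {28bcf3d, bee1616, c18916e, c49c590, edeaac2}.
In 7f0f547's history but not c49c590's: {7f0f547, 86da8b3, ac54fb4, e523e04} — 4 commits.

4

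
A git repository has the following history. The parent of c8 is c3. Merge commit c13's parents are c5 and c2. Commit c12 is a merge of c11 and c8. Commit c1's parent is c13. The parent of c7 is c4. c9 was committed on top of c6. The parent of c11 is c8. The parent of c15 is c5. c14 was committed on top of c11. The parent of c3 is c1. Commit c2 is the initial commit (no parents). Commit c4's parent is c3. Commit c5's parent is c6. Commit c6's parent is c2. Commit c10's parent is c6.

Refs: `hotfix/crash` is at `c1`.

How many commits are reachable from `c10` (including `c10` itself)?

Walking parent pointers from c10: reachable set = {c10, c2, c6}.
That is 3 commits.

3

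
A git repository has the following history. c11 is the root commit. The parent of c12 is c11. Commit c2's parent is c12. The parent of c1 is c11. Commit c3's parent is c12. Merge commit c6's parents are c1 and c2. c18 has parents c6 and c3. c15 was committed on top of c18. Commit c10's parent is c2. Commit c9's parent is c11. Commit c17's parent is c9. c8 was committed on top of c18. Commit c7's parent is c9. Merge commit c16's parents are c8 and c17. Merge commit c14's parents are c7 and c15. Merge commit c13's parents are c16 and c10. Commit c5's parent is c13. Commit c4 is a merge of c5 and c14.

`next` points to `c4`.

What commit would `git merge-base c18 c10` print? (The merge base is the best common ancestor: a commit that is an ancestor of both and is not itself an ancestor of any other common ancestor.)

c2

Ancestors of c18: {c1, c11, c12, c18, c2, c3, c6}.
Ancestors of c10: {c10, c11, c12, c2}.
Common ancestors: {c11, c12, c2}.
Among these, c2 is not an ancestor of any other common ancestor — it is the merge base.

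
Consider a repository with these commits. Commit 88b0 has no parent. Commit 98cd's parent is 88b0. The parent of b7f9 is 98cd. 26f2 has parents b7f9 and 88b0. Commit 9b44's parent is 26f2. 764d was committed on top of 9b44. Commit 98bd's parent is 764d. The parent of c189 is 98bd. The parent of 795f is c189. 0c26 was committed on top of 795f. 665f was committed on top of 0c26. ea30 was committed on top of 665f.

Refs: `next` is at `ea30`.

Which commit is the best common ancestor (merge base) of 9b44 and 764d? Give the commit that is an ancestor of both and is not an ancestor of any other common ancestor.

Ancestors of 9b44: {26f2, 88b0, 98cd, 9b44, b7f9}.
Ancestors of 764d: {26f2, 764d, 88b0, 98cd, 9b44, b7f9}.
Common ancestors: {26f2, 88b0, 98cd, 9b44, b7f9}.
Among these, 9b44 is not an ancestor of any other common ancestor — it is the merge base.

9b44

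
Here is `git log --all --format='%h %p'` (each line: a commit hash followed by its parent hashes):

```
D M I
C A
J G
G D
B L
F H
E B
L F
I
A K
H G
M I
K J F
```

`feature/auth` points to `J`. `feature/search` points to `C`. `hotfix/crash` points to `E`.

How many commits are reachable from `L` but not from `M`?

5

Reachable from L: {D, F, G, H, I, L, M}.
Reachable from M: {I, M}.
In L's history but not M's: {D, F, G, H, L} — 5 commits.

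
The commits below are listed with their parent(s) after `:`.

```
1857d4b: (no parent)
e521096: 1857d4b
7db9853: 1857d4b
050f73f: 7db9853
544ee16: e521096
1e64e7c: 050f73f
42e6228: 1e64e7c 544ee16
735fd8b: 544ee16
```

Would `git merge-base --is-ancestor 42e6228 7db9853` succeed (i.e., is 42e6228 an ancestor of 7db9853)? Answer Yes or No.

Ancestors of 7db9853: {1857d4b, 7db9853}.
42e6228 is not in that set, so it is not an ancestor of 7db9853.

No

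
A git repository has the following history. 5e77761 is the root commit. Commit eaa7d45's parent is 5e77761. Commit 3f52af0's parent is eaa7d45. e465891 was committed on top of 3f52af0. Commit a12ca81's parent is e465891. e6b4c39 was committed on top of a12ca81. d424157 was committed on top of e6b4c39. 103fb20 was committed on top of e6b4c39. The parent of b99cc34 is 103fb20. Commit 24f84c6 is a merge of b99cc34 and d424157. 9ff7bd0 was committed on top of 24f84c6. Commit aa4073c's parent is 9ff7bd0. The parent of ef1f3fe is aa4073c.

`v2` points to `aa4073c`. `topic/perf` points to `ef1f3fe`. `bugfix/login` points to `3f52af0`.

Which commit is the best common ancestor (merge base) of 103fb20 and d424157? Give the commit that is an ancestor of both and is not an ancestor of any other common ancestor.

Ancestors of 103fb20: {103fb20, 3f52af0, 5e77761, a12ca81, e465891, e6b4c39, eaa7d45}.
Ancestors of d424157: {3f52af0, 5e77761, a12ca81, d424157, e465891, e6b4c39, eaa7d45}.
Common ancestors: {3f52af0, 5e77761, a12ca81, e465891, e6b4c39, eaa7d45}.
Among these, e6b4c39 is not an ancestor of any other common ancestor — it is the merge base.

e6b4c39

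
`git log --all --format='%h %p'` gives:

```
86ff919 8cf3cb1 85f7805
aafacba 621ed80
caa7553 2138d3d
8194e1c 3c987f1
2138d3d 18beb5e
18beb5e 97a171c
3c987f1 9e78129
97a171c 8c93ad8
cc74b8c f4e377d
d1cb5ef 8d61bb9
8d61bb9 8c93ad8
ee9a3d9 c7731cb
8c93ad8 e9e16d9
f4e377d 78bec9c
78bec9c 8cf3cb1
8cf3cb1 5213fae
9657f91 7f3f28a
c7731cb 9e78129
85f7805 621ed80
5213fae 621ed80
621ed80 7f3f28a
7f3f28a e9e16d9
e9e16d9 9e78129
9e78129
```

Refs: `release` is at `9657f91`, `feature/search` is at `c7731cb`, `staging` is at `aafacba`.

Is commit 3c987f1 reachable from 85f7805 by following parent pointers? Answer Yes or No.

No

Ancestors of 85f7805: {621ed80, 7f3f28a, 85f7805, 9e78129, e9e16d9}.
3c987f1 is not in that set, so it is not an ancestor of 85f7805.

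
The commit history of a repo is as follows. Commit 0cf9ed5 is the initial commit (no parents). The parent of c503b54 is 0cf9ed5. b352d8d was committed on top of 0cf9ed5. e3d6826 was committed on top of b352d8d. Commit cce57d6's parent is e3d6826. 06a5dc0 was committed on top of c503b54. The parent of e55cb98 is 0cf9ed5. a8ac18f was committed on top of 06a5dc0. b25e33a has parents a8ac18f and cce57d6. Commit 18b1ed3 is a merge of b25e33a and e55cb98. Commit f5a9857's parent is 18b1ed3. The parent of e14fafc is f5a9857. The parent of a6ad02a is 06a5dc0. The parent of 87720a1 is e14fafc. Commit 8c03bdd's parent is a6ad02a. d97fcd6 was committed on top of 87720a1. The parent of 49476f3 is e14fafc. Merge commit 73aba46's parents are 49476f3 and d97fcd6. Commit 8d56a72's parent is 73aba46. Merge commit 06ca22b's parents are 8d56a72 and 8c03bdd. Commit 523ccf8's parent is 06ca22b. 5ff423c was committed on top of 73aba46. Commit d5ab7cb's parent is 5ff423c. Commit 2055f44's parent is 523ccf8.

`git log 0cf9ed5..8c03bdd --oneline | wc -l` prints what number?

Reachable from 8c03bdd: {06a5dc0, 0cf9ed5, 8c03bdd, a6ad02a, c503b54}.
Reachable from 0cf9ed5: {0cf9ed5}.
In 8c03bdd's history but not 0cf9ed5's: {06a5dc0, 8c03bdd, a6ad02a, c503b54} — 4 commits.

4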